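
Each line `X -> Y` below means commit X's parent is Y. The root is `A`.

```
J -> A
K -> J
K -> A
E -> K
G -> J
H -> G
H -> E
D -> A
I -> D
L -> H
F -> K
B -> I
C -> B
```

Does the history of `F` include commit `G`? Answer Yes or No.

Ancestors of F: {A, F, J, K}.
G is not in that set, so it is not an ancestor of F.

No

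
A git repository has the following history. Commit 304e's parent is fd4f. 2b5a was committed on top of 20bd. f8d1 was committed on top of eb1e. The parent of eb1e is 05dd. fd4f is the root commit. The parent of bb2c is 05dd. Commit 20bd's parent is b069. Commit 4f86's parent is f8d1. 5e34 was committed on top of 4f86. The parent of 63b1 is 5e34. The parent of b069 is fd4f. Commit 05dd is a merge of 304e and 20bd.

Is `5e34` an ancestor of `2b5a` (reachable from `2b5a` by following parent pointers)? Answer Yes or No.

Ancestors of 2b5a: {20bd, 2b5a, b069, fd4f}.
5e34 is not in that set, so it is not an ancestor of 2b5a.

No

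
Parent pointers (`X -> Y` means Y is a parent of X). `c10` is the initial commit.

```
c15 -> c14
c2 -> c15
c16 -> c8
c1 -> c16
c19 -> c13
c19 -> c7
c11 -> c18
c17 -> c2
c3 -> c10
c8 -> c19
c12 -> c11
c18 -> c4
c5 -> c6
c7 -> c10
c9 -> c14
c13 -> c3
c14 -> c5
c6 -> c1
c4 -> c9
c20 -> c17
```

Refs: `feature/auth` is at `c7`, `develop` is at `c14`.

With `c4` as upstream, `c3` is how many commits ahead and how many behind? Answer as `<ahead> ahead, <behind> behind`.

0 ahead, 11 behind

Reachable from c3: {c10, c3}.
Reachable from c4: {c1, c10, c13, c14, c16, c19, c3, c4, c5, c6, c7, c8, c9}.
Only in c3's history (ahead): {} — 0.
Only in c4's history (behind): {c1, c13, c14, c16, c19, c4, c5, c6, c7, c8, c9} — 11.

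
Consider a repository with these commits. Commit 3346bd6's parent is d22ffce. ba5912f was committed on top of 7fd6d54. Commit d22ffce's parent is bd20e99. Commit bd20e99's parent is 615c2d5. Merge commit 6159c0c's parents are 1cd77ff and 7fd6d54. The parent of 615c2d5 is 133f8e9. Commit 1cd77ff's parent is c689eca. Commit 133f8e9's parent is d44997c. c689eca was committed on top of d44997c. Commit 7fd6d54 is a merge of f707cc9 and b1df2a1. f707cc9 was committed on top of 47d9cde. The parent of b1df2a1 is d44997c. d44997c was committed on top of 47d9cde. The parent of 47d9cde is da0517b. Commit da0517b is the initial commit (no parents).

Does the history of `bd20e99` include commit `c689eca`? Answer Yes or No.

Ancestors of bd20e99: {133f8e9, 47d9cde, 615c2d5, bd20e99, d44997c, da0517b}.
c689eca is not in that set, so it is not an ancestor of bd20e99.

No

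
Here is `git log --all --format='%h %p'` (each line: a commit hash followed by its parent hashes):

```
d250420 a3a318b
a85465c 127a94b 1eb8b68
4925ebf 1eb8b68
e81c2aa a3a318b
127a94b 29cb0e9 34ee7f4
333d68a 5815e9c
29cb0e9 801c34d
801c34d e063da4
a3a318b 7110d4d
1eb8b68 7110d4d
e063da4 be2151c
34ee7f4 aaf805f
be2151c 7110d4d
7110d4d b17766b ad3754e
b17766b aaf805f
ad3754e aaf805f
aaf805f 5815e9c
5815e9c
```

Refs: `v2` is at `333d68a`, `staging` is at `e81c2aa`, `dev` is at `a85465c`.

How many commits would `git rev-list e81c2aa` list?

7

Walking parent pointers from e81c2aa: reachable set = {5815e9c, 7110d4d, a3a318b, aaf805f, ad3754e, b17766b, e81c2aa}.
That is 7 commits.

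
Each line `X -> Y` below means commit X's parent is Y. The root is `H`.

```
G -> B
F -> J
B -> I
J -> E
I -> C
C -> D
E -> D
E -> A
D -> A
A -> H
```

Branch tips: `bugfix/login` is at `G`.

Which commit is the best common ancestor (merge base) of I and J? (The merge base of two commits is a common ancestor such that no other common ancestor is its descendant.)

Ancestors of I: {A, C, D, H, I}.
Ancestors of J: {A, D, E, H, J}.
Common ancestors: {A, D, H}.
Among these, D is not an ancestor of any other common ancestor — it is the merge base.

D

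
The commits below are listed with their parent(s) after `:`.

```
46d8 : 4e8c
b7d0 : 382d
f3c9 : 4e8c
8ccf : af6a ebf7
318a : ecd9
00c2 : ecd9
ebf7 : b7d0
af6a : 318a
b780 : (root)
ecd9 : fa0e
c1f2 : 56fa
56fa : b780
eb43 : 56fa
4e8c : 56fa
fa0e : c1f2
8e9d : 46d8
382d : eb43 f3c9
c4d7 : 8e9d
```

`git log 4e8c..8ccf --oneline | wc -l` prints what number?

11

Reachable from 8ccf: {318a, 382d, 4e8c, 56fa, 8ccf, af6a, b780, b7d0, c1f2, eb43, ebf7, ecd9, f3c9, fa0e}.
Reachable from 4e8c: {4e8c, 56fa, b780}.
In 8ccf's history but not 4e8c's: {318a, 382d, 8ccf, af6a, b7d0, c1f2, eb43, ebf7, ecd9, f3c9, fa0e} — 11 commits.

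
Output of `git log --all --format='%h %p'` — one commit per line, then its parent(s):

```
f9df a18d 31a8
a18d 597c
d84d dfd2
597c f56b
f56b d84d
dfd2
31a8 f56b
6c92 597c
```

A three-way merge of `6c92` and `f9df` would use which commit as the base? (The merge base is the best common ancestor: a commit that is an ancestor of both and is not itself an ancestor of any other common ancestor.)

Ancestors of 6c92: {597c, 6c92, d84d, dfd2, f56b}.
Ancestors of f9df: {31a8, 597c, a18d, d84d, dfd2, f56b, f9df}.
Common ancestors: {597c, d84d, dfd2, f56b}.
Among these, 597c is not an ancestor of any other common ancestor — it is the merge base.

597c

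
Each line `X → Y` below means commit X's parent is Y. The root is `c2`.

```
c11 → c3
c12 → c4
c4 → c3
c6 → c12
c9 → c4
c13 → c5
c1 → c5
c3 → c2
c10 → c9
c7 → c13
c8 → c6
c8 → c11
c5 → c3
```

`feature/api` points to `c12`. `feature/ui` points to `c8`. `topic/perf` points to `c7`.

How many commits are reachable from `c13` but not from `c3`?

Reachable from c13: {c13, c2, c3, c5}.
Reachable from c3: {c2, c3}.
In c13's history but not c3's: {c13, c5} — 2 commits.

2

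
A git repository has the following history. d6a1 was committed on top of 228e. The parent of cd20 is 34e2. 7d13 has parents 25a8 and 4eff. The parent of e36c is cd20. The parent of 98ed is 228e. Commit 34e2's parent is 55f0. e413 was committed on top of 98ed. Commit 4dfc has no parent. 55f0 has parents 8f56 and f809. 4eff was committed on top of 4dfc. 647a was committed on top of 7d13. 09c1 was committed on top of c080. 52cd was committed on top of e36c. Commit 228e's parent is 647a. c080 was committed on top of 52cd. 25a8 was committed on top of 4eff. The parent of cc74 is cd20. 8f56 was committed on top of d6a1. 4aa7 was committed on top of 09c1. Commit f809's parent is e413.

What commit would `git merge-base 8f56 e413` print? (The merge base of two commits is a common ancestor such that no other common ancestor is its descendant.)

228e

Ancestors of 8f56: {228e, 25a8, 4dfc, 4eff, 647a, 7d13, 8f56, d6a1}.
Ancestors of e413: {228e, 25a8, 4dfc, 4eff, 647a, 7d13, 98ed, e413}.
Common ancestors: {228e, 25a8, 4dfc, 4eff, 647a, 7d13}.
Among these, 228e is not an ancestor of any other common ancestor — it is the merge base.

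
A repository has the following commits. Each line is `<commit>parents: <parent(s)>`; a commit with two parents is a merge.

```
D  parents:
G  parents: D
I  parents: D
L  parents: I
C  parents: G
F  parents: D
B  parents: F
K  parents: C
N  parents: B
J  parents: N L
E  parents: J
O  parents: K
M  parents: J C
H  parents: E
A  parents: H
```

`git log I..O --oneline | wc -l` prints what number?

4

Reachable from O: {C, D, G, K, O}.
Reachable from I: {D, I}.
In O's history but not I's: {C, G, K, O} — 4 commits.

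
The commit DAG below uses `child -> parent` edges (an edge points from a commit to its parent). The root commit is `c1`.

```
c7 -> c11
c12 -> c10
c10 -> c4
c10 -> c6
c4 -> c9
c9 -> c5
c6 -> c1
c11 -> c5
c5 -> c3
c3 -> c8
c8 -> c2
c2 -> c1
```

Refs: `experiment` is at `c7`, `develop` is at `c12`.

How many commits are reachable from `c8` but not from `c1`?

2

Reachable from c8: {c1, c2, c8}.
Reachable from c1: {c1}.
In c8's history but not c1's: {c2, c8} — 2 commits.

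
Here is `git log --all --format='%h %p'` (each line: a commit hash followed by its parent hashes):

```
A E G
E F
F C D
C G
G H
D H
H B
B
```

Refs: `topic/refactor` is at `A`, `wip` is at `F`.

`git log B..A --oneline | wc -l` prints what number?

7

Reachable from A: {A, B, C, D, E, F, G, H}.
Reachable from B: {B}.
In A's history but not B's: {A, C, D, E, F, G, H} — 7 commits.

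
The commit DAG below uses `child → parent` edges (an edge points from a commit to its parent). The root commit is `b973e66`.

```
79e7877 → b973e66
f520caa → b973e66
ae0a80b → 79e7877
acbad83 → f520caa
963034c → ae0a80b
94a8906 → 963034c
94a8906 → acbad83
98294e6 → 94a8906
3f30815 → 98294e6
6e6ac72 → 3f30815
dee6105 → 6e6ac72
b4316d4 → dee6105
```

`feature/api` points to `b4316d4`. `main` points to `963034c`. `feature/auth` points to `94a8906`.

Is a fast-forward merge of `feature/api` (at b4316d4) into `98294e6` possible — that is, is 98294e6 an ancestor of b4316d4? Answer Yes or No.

A fast-forward from 98294e6 to b4316d4 is possible iff 98294e6 is an ancestor of b4316d4.
Ancestors of b4316d4: {3f30815, 6e6ac72, 79e7877, 94a8906, 963034c, 98294e6, acbad83, ae0a80b, b4316d4, b973e66, dee6105, f520caa}.
98294e6 is among them, so fast-forward is possible.

Yes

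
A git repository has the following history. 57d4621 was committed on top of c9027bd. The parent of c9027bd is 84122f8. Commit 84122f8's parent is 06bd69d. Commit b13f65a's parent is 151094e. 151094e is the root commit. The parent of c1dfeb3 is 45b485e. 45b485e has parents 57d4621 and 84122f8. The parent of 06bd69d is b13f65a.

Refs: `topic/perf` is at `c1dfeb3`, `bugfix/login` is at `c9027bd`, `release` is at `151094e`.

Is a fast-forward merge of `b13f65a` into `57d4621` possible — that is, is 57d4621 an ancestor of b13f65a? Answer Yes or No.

A fast-forward from 57d4621 to b13f65a is possible iff 57d4621 is an ancestor of b13f65a.
Ancestors of b13f65a: {151094e, b13f65a}.
57d4621 is not among them, so fast-forward is not possible.

No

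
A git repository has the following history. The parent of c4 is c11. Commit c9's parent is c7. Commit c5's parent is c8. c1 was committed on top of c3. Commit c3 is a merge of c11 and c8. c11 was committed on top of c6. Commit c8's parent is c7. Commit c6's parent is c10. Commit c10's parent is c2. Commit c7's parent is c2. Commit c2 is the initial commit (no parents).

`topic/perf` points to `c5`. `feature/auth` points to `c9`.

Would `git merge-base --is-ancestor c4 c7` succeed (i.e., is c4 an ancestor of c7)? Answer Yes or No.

No

Ancestors of c7: {c2, c7}.
c4 is not in that set, so it is not an ancestor of c7.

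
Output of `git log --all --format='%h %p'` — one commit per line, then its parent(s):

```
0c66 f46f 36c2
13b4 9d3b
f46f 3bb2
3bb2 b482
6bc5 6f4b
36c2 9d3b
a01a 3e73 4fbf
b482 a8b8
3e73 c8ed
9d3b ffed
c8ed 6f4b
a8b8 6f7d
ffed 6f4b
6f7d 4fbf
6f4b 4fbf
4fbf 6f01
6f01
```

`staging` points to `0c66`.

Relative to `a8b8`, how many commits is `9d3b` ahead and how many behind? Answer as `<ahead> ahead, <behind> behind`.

3 ahead, 2 behind

Reachable from 9d3b: {4fbf, 6f01, 6f4b, 9d3b, ffed}.
Reachable from a8b8: {4fbf, 6f01, 6f7d, a8b8}.
Only in 9d3b's history (ahead): {6f4b, 9d3b, ffed} — 3.
Only in a8b8's history (behind): {6f7d, a8b8} — 2.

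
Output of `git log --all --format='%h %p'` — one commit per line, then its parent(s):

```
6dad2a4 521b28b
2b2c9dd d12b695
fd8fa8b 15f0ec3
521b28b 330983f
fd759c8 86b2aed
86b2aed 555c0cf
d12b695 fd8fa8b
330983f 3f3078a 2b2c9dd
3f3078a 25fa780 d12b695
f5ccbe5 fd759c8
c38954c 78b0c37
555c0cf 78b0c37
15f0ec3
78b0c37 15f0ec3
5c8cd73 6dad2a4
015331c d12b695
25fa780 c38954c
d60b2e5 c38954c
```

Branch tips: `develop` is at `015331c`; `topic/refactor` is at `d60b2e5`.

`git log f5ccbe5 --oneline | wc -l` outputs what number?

Walking parent pointers from f5ccbe5: reachable set = {15f0ec3, 555c0cf, 78b0c37, 86b2aed, f5ccbe5, fd759c8}.
That is 6 commits.

6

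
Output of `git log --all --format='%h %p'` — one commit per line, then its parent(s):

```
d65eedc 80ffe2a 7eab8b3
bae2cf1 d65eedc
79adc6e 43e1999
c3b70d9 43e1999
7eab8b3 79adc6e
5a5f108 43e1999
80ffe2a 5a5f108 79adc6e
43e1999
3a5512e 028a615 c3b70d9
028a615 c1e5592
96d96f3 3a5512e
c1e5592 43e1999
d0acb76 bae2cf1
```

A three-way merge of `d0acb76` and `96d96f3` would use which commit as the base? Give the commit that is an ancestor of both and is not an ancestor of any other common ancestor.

43e1999

Ancestors of d0acb76: {43e1999, 5a5f108, 79adc6e, 7eab8b3, 80ffe2a, bae2cf1, d0acb76, d65eedc}.
Ancestors of 96d96f3: {028a615, 3a5512e, 43e1999, 96d96f3, c1e5592, c3b70d9}.
Common ancestors: {43e1999}.
The only common ancestor is 43e1999, so it is the merge base.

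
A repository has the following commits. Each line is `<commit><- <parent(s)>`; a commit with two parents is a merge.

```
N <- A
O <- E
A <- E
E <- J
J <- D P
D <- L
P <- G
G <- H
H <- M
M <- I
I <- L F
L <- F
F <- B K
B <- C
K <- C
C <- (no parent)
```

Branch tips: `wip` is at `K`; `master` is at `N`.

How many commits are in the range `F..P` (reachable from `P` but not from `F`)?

Reachable from P: {B, C, F, G, H, I, K, L, M, P}.
Reachable from F: {B, C, F, K}.
In P's history but not F's: {G, H, I, L, M, P} — 6 commits.

6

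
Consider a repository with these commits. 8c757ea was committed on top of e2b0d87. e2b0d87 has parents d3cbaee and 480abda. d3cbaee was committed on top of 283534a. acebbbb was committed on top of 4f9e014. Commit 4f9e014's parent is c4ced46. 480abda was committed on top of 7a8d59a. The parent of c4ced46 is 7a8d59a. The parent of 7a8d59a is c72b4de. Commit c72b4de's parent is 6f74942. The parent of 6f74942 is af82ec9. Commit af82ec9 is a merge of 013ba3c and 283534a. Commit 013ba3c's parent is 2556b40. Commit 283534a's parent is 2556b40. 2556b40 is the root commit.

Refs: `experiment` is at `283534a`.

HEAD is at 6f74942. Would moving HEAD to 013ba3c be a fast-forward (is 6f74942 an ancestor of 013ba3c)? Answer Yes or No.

A fast-forward from 6f74942 to 013ba3c is possible iff 6f74942 is an ancestor of 013ba3c.
Ancestors of 013ba3c: {013ba3c, 2556b40}.
6f74942 is not among them, so fast-forward is not possible.

No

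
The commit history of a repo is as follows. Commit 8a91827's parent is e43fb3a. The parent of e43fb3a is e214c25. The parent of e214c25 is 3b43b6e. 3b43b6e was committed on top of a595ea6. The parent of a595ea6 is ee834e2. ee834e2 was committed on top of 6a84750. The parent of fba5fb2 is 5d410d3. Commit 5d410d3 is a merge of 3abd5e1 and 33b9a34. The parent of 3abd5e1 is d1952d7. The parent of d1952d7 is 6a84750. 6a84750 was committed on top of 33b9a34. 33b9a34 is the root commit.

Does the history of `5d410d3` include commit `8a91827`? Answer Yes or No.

Ancestors of 5d410d3: {33b9a34, 3abd5e1, 5d410d3, 6a84750, d1952d7}.
8a91827 is not in that set, so it is not an ancestor of 5d410d3.

No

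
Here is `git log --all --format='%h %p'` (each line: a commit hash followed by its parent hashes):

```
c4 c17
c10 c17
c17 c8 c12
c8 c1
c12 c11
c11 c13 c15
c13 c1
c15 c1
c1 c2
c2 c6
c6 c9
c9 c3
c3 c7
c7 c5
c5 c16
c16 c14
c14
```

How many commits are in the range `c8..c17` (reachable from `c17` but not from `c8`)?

5

Reachable from c17: {c1, c11, c12, c13, c14, c15, c16, c17, c2, c3, c5, c6, c7, c8, c9}.
Reachable from c8: {c1, c14, c16, c2, c3, c5, c6, c7, c8, c9}.
In c17's history but not c8's: {c11, c12, c13, c15, c17} — 5 commits.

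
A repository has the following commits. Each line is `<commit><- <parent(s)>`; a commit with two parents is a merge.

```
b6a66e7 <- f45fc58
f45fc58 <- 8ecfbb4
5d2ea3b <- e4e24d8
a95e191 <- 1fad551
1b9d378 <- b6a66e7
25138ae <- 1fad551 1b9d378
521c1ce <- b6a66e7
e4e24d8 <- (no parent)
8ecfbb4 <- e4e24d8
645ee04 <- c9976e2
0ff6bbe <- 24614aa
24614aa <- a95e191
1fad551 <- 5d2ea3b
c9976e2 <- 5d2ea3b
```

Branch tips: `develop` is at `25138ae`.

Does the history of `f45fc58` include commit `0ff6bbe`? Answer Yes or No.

No

Ancestors of f45fc58: {8ecfbb4, e4e24d8, f45fc58}.
0ff6bbe is not in that set, so it is not an ancestor of f45fc58.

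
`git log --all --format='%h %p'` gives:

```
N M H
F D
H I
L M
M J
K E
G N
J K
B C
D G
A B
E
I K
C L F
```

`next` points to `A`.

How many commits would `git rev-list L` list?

5

Walking parent pointers from L: reachable set = {E, J, K, L, M}.
That is 5 commits.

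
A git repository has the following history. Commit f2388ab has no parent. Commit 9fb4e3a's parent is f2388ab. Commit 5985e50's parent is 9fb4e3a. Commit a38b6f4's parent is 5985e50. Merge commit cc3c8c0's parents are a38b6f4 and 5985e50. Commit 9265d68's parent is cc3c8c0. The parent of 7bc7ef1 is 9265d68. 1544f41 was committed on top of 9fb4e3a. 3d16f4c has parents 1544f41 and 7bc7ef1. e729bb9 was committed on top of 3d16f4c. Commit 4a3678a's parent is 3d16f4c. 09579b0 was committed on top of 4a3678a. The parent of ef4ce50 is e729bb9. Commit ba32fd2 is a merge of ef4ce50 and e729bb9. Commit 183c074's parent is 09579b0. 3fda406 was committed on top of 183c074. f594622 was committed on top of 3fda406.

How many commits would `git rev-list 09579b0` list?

Walking parent pointers from 09579b0: reachable set = {09579b0, 1544f41, 3d16f4c, 4a3678a, 5985e50, 7bc7ef1, 9265d68, 9fb4e3a, a38b6f4, cc3c8c0, f2388ab}.
That is 11 commits.

11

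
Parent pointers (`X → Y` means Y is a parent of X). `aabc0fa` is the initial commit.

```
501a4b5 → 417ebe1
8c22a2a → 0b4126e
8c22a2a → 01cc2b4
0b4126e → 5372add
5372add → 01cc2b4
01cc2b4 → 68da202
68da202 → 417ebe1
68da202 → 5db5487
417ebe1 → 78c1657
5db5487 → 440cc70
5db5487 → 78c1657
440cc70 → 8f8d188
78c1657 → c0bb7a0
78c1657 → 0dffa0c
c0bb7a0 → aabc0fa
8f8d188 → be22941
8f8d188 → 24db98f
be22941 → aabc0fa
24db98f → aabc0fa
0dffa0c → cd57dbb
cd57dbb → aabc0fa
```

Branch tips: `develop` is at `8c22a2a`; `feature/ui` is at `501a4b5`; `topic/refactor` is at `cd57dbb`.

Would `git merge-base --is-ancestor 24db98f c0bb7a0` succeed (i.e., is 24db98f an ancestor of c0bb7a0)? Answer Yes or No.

No

Ancestors of c0bb7a0: {aabc0fa, c0bb7a0}.
24db98f is not in that set, so it is not an ancestor of c0bb7a0.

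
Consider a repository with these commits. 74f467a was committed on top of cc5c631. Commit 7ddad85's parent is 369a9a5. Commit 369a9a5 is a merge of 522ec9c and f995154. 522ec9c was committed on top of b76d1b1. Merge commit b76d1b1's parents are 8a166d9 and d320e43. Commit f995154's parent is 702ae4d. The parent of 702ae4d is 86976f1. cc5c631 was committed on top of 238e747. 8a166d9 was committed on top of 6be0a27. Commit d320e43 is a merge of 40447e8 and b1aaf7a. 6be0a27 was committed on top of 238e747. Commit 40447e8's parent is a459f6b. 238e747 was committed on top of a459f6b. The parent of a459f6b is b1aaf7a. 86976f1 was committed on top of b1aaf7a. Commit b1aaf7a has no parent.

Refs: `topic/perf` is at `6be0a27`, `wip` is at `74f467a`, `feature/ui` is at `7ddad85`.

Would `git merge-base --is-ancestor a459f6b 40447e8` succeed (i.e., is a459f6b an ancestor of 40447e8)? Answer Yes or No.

Yes

Ancestors of 40447e8 (commits reachable by following parents): {40447e8, a459f6b, b1aaf7a}.
a459f6b is in that set, so it is an ancestor of 40447e8.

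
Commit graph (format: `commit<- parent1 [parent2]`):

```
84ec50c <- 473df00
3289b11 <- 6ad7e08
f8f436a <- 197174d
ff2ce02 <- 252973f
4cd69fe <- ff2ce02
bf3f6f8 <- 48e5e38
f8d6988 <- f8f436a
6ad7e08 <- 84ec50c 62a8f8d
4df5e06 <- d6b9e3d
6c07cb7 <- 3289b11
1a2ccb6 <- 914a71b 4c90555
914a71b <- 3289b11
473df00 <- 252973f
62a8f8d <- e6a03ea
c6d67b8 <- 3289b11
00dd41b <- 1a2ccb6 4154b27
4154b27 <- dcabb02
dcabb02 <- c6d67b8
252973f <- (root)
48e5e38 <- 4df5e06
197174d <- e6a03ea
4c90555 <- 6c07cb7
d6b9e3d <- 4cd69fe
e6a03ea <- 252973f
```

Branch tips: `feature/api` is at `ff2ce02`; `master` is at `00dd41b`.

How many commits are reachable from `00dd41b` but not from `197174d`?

Reachable from 00dd41b: {00dd41b, 1a2ccb6, 252973f, 3289b11, 4154b27, 473df00, 4c90555, 62a8f8d, 6ad7e08, 6c07cb7, 84ec50c, 914a71b, c6d67b8, dcabb02, e6a03ea}.
Reachable from 197174d: {197174d, 252973f, e6a03ea}.
In 00dd41b's history but not 197174d's: {00dd41b, 1a2ccb6, 3289b11, 4154b27, 473df00, 4c90555, 62a8f8d, 6ad7e08, 6c07cb7, 84ec50c, 914a71b, c6d67b8, dcabb02} — 13 commits.

13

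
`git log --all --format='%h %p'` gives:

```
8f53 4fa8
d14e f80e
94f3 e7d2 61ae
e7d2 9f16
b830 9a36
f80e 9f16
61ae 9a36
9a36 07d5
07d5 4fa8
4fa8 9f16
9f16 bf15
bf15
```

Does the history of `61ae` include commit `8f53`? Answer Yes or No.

No

Ancestors of 61ae: {07d5, 4fa8, 61ae, 9a36, 9f16, bf15}.
8f53 is not in that set, so it is not an ancestor of 61ae.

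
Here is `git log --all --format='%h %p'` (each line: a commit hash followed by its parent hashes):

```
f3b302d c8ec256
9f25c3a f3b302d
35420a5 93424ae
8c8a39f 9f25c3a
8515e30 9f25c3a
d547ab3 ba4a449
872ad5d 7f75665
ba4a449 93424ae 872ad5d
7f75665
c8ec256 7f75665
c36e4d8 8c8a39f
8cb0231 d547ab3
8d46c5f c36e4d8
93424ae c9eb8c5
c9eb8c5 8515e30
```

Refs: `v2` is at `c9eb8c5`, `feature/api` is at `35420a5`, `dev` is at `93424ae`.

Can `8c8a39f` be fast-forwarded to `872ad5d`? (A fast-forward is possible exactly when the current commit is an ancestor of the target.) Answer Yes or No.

No

A fast-forward from 8c8a39f to 872ad5d is possible iff 8c8a39f is an ancestor of 872ad5d.
Ancestors of 872ad5d: {7f75665, 872ad5d}.
8c8a39f is not among them, so fast-forward is not possible.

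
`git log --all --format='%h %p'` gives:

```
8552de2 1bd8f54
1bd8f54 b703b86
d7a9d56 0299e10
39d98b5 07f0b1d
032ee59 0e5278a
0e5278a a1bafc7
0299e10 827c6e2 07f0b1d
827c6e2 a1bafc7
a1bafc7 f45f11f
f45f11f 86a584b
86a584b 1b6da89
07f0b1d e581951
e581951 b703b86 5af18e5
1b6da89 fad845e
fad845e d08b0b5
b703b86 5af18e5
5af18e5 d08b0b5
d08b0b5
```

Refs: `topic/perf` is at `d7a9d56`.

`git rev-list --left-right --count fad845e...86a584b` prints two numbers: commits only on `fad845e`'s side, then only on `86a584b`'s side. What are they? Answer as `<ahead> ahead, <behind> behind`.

Reachable from fad845e: {d08b0b5, fad845e}.
Reachable from 86a584b: {1b6da89, 86a584b, d08b0b5, fad845e}.
Only in fad845e's history (ahead): {} — 0.
Only in 86a584b's history (behind): {1b6da89, 86a584b} — 2.

0 ahead, 2 behind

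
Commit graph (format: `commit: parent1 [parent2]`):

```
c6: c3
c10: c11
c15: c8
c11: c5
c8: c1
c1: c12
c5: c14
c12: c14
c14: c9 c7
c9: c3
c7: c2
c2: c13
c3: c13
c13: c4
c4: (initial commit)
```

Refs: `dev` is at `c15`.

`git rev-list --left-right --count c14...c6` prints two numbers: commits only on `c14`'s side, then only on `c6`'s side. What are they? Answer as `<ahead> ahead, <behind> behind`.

4 ahead, 1 behind

Reachable from c14: {c13, c14, c2, c3, c4, c7, c9}.
Reachable from c6: {c13, c3, c4, c6}.
Only in c14's history (ahead): {c14, c2, c7, c9} — 4.
Only in c6's history (behind): {c6} — 1.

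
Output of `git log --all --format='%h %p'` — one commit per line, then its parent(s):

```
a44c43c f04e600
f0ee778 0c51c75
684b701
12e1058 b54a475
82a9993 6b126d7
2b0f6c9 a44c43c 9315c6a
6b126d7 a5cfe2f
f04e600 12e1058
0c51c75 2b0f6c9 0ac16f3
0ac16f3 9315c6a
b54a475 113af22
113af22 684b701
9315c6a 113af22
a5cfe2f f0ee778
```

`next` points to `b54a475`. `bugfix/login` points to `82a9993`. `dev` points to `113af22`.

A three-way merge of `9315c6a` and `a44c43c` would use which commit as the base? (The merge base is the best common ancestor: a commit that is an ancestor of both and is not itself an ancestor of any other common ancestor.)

Ancestors of 9315c6a: {113af22, 684b701, 9315c6a}.
Ancestors of a44c43c: {113af22, 12e1058, 684b701, a44c43c, b54a475, f04e600}.
Common ancestors: {113af22, 684b701}.
Among these, 113af22 is not an ancestor of any other common ancestor — it is the merge base.

113af22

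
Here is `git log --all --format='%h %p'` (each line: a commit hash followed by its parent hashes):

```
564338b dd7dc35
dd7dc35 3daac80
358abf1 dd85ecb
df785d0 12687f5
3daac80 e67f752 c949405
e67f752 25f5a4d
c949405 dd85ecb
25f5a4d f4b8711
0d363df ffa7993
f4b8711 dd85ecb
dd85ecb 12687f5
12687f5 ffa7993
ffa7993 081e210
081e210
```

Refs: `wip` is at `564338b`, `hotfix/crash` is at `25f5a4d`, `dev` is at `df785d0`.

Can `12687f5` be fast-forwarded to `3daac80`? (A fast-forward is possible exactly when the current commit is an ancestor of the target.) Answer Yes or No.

A fast-forward from 12687f5 to 3daac80 is possible iff 12687f5 is an ancestor of 3daac80.
Ancestors of 3daac80: {081e210, 12687f5, 25f5a4d, 3daac80, c949405, dd85ecb, e67f752, f4b8711, ffa7993}.
12687f5 is among them, so fast-forward is possible.

Yes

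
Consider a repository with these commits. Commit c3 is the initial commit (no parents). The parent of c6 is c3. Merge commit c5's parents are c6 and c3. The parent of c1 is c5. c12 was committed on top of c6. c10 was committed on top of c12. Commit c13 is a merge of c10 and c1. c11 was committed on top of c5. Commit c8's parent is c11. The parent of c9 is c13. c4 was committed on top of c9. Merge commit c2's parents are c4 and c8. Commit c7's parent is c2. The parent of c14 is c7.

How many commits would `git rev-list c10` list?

4

Walking parent pointers from c10: reachable set = {c10, c12, c3, c6}.
That is 4 commits.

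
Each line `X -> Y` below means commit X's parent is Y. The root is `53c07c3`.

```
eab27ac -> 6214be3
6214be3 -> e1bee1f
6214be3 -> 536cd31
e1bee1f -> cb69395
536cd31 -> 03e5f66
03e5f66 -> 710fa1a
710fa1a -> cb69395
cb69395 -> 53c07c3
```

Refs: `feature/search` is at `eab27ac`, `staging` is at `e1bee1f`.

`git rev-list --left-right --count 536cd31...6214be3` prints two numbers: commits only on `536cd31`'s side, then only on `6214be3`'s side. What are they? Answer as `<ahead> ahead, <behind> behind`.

0 ahead, 2 behind

Reachable from 536cd31: {03e5f66, 536cd31, 53c07c3, 710fa1a, cb69395}.
Reachable from 6214be3: {03e5f66, 536cd31, 53c07c3, 6214be3, 710fa1a, cb69395, e1bee1f}.
Only in 536cd31's history (ahead): {} — 0.
Only in 6214be3's history (behind): {6214be3, e1bee1f} — 2.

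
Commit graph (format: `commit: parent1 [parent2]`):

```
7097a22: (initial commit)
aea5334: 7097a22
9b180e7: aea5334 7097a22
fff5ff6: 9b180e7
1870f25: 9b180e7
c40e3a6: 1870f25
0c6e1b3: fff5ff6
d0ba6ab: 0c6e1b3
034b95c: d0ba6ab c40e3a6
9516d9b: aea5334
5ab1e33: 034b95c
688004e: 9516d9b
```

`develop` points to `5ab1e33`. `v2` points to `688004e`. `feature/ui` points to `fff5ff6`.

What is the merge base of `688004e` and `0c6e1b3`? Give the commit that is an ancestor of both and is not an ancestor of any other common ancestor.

aea5334

Ancestors of 688004e: {688004e, 7097a22, 9516d9b, aea5334}.
Ancestors of 0c6e1b3: {0c6e1b3, 7097a22, 9b180e7, aea5334, fff5ff6}.
Common ancestors: {7097a22, aea5334}.
Among these, aea5334 is not an ancestor of any other common ancestor — it is the merge base.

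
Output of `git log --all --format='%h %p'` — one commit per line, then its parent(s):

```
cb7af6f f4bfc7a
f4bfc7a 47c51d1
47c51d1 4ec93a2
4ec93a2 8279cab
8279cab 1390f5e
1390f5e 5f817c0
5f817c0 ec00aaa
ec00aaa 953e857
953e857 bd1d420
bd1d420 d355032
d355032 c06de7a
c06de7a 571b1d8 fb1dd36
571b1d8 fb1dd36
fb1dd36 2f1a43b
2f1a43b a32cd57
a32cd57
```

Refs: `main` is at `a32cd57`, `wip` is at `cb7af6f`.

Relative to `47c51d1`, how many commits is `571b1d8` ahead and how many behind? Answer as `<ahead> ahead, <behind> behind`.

Reachable from 571b1d8: {2f1a43b, 571b1d8, a32cd57, fb1dd36}.
Reachable from 47c51d1: {1390f5e, 2f1a43b, 47c51d1, 4ec93a2, 571b1d8, 5f817c0, 8279cab, 953e857, a32cd57, bd1d420, c06de7a, d355032, ec00aaa, fb1dd36}.
Only in 571b1d8's history (ahead): {} — 0.
Only in 47c51d1's history (behind): {1390f5e, 47c51d1, 4ec93a2, 5f817c0, 8279cab, 953e857, bd1d420, c06de7a, d355032, ec00aaa} — 10.

0 ahead, 10 behind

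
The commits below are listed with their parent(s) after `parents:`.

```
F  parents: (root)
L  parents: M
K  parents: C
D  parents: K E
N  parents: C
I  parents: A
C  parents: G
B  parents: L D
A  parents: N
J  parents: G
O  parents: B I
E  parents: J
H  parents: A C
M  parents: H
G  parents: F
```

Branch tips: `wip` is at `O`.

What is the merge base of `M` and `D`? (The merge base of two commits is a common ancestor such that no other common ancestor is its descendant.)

C

Ancestors of M: {A, C, F, G, H, M, N}.
Ancestors of D: {C, D, E, F, G, J, K}.
Common ancestors: {C, F, G}.
Among these, C is not an ancestor of any other common ancestor — it is the merge base.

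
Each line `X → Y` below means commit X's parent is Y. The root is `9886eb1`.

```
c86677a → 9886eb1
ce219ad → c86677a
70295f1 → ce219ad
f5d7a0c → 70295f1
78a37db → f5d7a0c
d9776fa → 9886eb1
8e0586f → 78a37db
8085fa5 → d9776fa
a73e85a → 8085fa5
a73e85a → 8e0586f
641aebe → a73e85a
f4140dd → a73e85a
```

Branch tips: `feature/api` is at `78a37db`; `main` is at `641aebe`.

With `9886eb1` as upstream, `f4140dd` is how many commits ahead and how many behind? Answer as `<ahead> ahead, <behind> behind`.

Reachable from f4140dd: {70295f1, 78a37db, 8085fa5, 8e0586f, 9886eb1, a73e85a, c86677a, ce219ad, d9776fa, f4140dd, f5d7a0c}.
Reachable from 9886eb1: {9886eb1}.
Only in f4140dd's history (ahead): {70295f1, 78a37db, 8085fa5, 8e0586f, a73e85a, c86677a, ce219ad, d9776fa, f4140dd, f5d7a0c} — 10.
Only in 9886eb1's history (behind): {} — 0.

10 ahead, 0 behind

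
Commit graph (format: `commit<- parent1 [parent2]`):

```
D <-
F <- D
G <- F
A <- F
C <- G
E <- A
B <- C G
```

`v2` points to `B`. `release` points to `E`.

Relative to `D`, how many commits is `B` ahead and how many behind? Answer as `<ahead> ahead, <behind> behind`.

Reachable from B: {B, C, D, F, G}.
Reachable from D: {D}.
Only in B's history (ahead): {B, C, F, G} — 4.
Only in D's history (behind): {} — 0.

4 ahead, 0 behind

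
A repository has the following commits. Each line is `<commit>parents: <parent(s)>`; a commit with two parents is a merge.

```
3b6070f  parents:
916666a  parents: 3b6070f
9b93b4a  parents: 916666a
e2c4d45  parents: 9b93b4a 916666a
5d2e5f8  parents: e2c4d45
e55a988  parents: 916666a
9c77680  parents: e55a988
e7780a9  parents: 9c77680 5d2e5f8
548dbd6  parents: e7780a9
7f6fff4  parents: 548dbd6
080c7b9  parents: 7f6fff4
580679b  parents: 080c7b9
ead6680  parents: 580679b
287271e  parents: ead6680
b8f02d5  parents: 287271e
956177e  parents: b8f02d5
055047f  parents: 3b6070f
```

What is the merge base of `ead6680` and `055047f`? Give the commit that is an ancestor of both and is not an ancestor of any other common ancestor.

3b6070f

Ancestors of ead6680: {080c7b9, 3b6070f, 548dbd6, 580679b, 5d2e5f8, 7f6fff4, 916666a, 9b93b4a, 9c77680, e2c4d45, e55a988, e7780a9, ead6680}.
Ancestors of 055047f: {055047f, 3b6070f}.
Common ancestors: {3b6070f}.
The only common ancestor is 3b6070f, so it is the merge base.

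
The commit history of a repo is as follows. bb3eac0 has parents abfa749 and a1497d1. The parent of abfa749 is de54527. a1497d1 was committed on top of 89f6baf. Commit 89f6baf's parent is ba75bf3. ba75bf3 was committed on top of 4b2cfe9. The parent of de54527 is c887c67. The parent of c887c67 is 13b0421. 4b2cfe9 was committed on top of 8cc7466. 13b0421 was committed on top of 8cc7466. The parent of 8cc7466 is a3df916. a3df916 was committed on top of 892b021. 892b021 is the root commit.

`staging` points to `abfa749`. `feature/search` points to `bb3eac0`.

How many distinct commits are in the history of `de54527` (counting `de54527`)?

Walking parent pointers from de54527: reachable set = {13b0421, 892b021, 8cc7466, a3df916, c887c67, de54527}.
That is 6 commits.

6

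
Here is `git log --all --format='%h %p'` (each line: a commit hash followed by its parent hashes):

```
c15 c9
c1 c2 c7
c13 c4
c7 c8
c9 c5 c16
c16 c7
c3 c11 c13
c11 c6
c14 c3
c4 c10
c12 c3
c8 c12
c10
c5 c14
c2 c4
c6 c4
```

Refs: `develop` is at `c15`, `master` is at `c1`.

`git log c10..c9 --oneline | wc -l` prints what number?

12

Reachable from c9: {c10, c11, c12, c13, c14, c16, c3, c4, c5, c6, c7, c8, c9}.
Reachable from c10: {c10}.
In c9's history but not c10's: {c11, c12, c13, c14, c16, c3, c4, c5, c6, c7, c8, c9} — 12 commits.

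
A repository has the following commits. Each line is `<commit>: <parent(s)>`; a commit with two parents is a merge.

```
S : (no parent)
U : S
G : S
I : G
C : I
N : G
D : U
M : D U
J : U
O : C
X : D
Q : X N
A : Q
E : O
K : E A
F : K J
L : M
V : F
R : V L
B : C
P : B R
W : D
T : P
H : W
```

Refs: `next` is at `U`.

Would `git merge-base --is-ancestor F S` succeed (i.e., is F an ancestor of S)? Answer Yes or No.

Ancestors of S: {S}.
F is not in that set, so it is not an ancestor of S.

No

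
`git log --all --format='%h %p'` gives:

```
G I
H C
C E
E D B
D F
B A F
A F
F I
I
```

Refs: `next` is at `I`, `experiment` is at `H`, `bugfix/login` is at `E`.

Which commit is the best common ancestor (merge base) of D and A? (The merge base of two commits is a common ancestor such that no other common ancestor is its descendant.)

F

Ancestors of D: {D, F, I}.
Ancestors of A: {A, F, I}.
Common ancestors: {F, I}.
Among these, F is not an ancestor of any other common ancestor — it is the merge base.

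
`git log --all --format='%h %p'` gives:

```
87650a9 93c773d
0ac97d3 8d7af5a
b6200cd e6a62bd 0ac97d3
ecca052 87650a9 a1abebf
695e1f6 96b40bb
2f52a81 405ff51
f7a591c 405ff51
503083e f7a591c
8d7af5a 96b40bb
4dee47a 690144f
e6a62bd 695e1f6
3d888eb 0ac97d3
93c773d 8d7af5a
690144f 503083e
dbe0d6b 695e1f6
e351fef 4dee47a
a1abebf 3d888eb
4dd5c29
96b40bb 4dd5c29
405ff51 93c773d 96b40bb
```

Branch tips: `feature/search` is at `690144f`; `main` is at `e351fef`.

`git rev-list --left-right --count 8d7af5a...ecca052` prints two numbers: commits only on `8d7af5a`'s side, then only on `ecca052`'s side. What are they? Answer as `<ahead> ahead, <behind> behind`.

0 ahead, 6 behind

Reachable from 8d7af5a: {4dd5c29, 8d7af5a, 96b40bb}.
Reachable from ecca052: {0ac97d3, 3d888eb, 4dd5c29, 87650a9, 8d7af5a, 93c773d, 96b40bb, a1abebf, ecca052}.
Only in 8d7af5a's history (ahead): {} — 0.
Only in ecca052's history (behind): {0ac97d3, 3d888eb, 87650a9, 93c773d, a1abebf, ecca052} — 6.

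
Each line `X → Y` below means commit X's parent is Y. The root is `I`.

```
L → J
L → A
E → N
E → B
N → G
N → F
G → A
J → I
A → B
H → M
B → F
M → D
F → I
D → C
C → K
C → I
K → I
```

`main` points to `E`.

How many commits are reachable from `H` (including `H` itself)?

Walking parent pointers from H: reachable set = {C, D, H, I, K, M}.
That is 6 commits.

6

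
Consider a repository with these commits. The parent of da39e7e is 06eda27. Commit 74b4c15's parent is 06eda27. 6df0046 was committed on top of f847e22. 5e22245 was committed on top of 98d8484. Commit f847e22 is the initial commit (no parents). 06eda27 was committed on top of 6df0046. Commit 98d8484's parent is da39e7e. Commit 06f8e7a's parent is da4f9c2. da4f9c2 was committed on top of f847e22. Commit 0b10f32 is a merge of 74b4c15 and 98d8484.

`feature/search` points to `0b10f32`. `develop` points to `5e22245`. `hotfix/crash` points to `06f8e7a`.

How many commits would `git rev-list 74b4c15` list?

Walking parent pointers from 74b4c15: reachable set = {06eda27, 6df0046, 74b4c15, f847e22}.
That is 4 commits.

4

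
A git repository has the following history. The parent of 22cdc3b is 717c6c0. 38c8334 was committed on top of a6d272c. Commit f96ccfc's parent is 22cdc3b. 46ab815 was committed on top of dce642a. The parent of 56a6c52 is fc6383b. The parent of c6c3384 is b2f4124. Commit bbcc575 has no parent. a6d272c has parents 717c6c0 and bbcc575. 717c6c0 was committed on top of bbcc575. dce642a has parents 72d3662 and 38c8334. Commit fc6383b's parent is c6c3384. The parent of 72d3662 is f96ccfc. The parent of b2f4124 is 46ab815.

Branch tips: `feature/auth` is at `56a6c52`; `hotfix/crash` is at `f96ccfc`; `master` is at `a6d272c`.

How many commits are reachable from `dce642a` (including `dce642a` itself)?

8

Walking parent pointers from dce642a: reachable set = {22cdc3b, 38c8334, 717c6c0, 72d3662, a6d272c, bbcc575, dce642a, f96ccfc}.
That is 8 commits.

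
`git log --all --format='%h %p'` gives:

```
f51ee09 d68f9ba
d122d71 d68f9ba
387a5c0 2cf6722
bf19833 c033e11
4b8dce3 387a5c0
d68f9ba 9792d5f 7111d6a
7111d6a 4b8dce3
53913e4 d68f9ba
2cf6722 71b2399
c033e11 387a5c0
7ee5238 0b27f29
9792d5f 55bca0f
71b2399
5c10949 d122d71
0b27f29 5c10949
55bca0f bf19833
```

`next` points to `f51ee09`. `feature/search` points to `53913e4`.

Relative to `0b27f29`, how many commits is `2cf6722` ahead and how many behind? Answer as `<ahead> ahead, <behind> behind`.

0 ahead, 11 behind

Reachable from 2cf6722: {2cf6722, 71b2399}.
Reachable from 0b27f29: {0b27f29, 2cf6722, 387a5c0, 4b8dce3, 55bca0f, 5c10949, 7111d6a, 71b2399, 9792d5f, bf19833, c033e11, d122d71, d68f9ba}.
Only in 2cf6722's history (ahead): {} — 0.
Only in 0b27f29's history (behind): {0b27f29, 387a5c0, 4b8dce3, 55bca0f, 5c10949, 7111d6a, 9792d5f, bf19833, c033e11, d122d71, d68f9ba} — 11.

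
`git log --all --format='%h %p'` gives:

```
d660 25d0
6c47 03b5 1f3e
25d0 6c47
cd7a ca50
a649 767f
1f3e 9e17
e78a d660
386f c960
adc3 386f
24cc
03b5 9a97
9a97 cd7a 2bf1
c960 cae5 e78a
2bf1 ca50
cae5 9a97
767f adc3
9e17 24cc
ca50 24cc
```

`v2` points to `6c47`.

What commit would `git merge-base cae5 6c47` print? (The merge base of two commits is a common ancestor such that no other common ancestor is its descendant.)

9a97

Ancestors of cae5: {24cc, 2bf1, 9a97, ca50, cae5, cd7a}.
Ancestors of 6c47: {03b5, 1f3e, 24cc, 2bf1, 6c47, 9a97, 9e17, ca50, cd7a}.
Common ancestors: {24cc, 2bf1, 9a97, ca50, cd7a}.
Among these, 9a97 is not an ancestor of any other common ancestor — it is the merge base.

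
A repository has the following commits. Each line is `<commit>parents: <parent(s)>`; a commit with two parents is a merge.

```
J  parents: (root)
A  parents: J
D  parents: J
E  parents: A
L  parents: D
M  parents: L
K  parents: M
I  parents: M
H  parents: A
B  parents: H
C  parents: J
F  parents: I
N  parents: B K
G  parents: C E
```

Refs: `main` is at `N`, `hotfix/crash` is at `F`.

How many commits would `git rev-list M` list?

4

Walking parent pointers from M: reachable set = {D, J, L, M}.
That is 4 commits.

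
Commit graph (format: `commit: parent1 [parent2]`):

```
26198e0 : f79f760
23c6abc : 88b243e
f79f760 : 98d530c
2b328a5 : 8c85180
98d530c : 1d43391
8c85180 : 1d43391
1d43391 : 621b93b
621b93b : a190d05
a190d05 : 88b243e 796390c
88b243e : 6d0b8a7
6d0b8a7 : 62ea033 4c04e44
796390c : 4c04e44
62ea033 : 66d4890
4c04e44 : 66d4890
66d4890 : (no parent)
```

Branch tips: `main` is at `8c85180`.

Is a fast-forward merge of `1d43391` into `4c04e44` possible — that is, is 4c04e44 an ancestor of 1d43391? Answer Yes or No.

A fast-forward from 4c04e44 to 1d43391 is possible iff 4c04e44 is an ancestor of 1d43391.
Ancestors of 1d43391: {1d43391, 4c04e44, 621b93b, 62ea033, 66d4890, 6d0b8a7, 796390c, 88b243e, a190d05}.
4c04e44 is among them, so fast-forward is possible.

Yes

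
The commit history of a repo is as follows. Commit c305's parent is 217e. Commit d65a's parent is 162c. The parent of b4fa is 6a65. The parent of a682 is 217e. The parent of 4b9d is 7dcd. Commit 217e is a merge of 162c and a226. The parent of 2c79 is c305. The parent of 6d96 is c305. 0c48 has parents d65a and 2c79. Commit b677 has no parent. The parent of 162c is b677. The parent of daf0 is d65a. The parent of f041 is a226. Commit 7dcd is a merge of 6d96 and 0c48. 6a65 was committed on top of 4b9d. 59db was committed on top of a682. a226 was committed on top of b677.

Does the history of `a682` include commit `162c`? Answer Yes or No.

Yes

Ancestors of a682 (commits reachable by following parents): {162c, 217e, a226, a682, b677}.
162c is in that set, so it is an ancestor of a682.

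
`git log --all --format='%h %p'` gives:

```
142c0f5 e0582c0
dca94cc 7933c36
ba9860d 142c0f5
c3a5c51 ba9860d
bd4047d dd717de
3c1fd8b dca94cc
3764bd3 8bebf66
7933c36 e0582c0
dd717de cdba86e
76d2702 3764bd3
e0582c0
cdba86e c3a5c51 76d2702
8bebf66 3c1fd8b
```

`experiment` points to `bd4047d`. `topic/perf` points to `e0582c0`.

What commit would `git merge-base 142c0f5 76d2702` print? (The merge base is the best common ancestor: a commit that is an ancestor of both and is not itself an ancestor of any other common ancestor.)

e0582c0

Ancestors of 142c0f5: {142c0f5, e0582c0}.
Ancestors of 76d2702: {3764bd3, 3c1fd8b, 76d2702, 7933c36, 8bebf66, dca94cc, e0582c0}.
Common ancestors: {e0582c0}.
The only common ancestor is e0582c0, so it is the merge base.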